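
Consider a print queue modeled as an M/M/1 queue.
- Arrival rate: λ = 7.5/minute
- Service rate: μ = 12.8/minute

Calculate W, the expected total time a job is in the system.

First, compute utilization: ρ = λ/μ = 7.5/12.8 = 0.5859
For M/M/1: W = 1/(μ-λ)
W = 1/(12.8-7.5) = 1/5.30
W = 0.1887 minutes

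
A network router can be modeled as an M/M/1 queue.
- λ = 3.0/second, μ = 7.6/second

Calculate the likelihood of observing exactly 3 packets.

ρ = λ/μ = 3.0/7.6 = 0.39474
P(n) = (1-ρ)ρⁿ
P(3) = (1-0.39474) × 0.39474^3
P(3) = 0.6053 × 0.06151
P(3) = 0.03723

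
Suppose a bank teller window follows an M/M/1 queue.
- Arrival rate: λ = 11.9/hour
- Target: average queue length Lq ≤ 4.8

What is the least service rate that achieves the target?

For M/M/1: Lq = λ²/(μ(μ-λ))
Need Lq ≤ 4.8, i.e. μ(μ-λ) ≥ λ²/4.8
μ² - 11.9μ - 141.61/4.8 ≥ 0  →  μ² - 11.9μ - 29.50208 ≥ 0
Quadratic formula (positive root): μ = [λ + √(λ² + 4×29.50208)]/2
Discriminant: 141.61 + 4×29.50208 = 259.6183, √259.6183 = 16.11268
μ ≥ (11.9 + 16.11268)/2 = 14.0063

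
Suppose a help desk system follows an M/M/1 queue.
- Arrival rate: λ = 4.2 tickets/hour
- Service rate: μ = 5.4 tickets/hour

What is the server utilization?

Server utilization: ρ = λ/μ
ρ = 4.2/5.4 = 0.7778
The server is busy 77.78% of the time.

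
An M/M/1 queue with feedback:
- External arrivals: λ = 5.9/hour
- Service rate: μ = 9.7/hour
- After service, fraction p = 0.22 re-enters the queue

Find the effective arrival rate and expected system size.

Effective arrival rate: λ_eff = λ/(1-p) = 5.9/(1-0.22) = 5.9/0.78 = 7.5641
ρ = λ_eff/μ = 7.5641/9.7 = 0.779804
L = ρ/(1-ρ) = 0.779804/(1-0.779804) = 3.5414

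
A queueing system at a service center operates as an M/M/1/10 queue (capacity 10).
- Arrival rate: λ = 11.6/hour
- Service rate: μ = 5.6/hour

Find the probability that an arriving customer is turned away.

ρ = λ/μ = 11.6/5.6 = 2.07143
P₀ = (1-ρ)/(1-ρ^(K+1)) = (1-2.07143)/(1-2.07143^11) = -1.0714/-3011.8179 = 0.0003557
P_K = P₀×ρ^K = 0.0003557 × 2.07143^10 = 0.0003557 × 1454.4628 = 0.5174
Blocking probability = 51.74%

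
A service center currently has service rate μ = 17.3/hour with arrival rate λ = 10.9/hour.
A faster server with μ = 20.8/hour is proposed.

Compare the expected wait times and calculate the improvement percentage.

System 1: ρ₁ = 10.9/17.3 = 0.6301, W₁ = 1/(17.3-10.9) = 0.15625
System 2: ρ₂ = 10.9/20.8 = 0.5240, W₂ = 1/(20.8-10.9) = 0.10101
Improvement: (W₁-W₂)/W₁ = (0.15625-0.10101)/0.15625 = 35.35%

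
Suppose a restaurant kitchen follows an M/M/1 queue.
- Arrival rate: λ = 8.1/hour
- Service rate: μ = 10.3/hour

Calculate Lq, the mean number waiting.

ρ = λ/μ = 8.1/10.3 = 0.7864
For M/M/1: Lq = λ²/(μ(μ-λ))
Lq = 65.61/(10.3 × 2.20)
Lq = 2.8954 orders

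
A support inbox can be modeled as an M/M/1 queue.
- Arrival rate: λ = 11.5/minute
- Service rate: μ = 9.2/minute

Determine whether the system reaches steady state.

Stability requires ρ = λ/(cμ) < 1
ρ = 11.5/(1 × 9.2) = 11.5/9.20 = 1.2500
Since 1.2500 ≥ 1, the system is UNSTABLE.
Queue grows without bound. Need μ > λ = 11.5.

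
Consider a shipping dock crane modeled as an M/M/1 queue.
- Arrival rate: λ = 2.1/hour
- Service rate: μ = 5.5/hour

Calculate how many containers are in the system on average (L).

ρ = λ/μ = 2.1/5.5 = 0.3818
For M/M/1: L = λ/(μ-λ)
L = 2.1/(5.5-2.1) = 2.1/3.40
L = 0.6176 containers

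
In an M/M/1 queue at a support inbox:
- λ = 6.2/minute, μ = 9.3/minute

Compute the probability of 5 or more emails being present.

ρ = λ/μ = 6.2/9.3 = 0.6667
P(N ≥ n) = ρⁿ
P(N ≥ 5) = 0.6667^5
P(N ≥ 5) = 0.1317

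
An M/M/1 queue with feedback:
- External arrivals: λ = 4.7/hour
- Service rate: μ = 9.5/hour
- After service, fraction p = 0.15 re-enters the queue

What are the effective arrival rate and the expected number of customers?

Effective arrival rate: λ_eff = λ/(1-p) = 4.7/(1-0.15) = 4.7/0.85 = 5.5294
ρ = λ_eff/μ = 5.5294/9.5 = 0.58204
L = ρ/(1-ρ) = 0.58204/(1-0.58204) = 1.3926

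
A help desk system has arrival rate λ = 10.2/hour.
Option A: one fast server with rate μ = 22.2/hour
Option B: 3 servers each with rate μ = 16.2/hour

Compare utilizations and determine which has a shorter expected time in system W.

Option A: single server μ = 22.2 (M/M/1)
  ρ_A = 10.2/22.2 = 0.4595
  W_A = 1/(μ-λ) = 1/(22.2-10.2) = 1/12.00 = 0.08333

Option B: 3 servers μ = 16.2 (M/M/3)
  ρ_B = λ/(cμ) = 10.2/(3×16.2) = 0.2099
  Offered load a = λ/μ = cρ = 10.2/16.2 = 0.6296
  P₀ = [ Σₙ₌₀^2 aⁿ/n! + a^3/(3!(1-ρ)) ]⁻¹
  Σ = a^0/0! + a^1/1! + a^2/2! = 1.0000 + 0.6296 + 0.1982 = 1.8278
  a^3/(3!(1-ρ)) = 0.2496/(6 × 0.7901) = 0.05265
  P₀ = 1/(1.8278 + 0.05265) = 0.5318
  Lq = P₀·a^3·ρ / (3!(1-ρ)²) = 0.53177 × 0.24961 × 0.20988 / (6 × 0.62430) = 0.007437
  Wq_B = Lq/λ = 0.007437/10.2 = 0.0007291
  W_B = Wq_B + 1/μ = 0.0007291 + 0.06173 = 0.06246

Since W_B = 0.06246 < W_A = 0.08333, Option B (multiple servers) has the shorter time in system.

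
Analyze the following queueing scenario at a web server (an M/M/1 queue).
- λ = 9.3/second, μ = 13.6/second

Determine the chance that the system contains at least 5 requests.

ρ = λ/μ = 9.3/13.6 = 0.6838
P(N ≥ n) = ρⁿ
P(N ≥ 5) = 0.6838^5
P(N ≥ 5) = 0.1495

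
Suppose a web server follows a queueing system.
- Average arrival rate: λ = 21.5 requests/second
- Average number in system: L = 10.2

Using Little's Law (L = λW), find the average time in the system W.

Little's Law: L = λW, so W = L/λ
W = 10.2/21.5 = 0.4744 seconds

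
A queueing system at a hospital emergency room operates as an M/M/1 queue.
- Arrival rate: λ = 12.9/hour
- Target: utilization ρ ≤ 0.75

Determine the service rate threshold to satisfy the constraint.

ρ = λ/μ, so μ = λ/ρ
μ ≥ 12.9/0.75 = 17.2000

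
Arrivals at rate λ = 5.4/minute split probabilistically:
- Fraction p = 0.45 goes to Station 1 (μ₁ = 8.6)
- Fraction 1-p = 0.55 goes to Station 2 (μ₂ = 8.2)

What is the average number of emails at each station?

Effective rates: λ₁ = 5.4×0.45 = 2.43, λ₂ = 5.4×0.55 = 2.97
Station 1: ρ₁ = 2.43/8.6 = 0.28256, L₁ = ρ₁/(1-ρ₁) = 0.28256/(1-0.28256) = 0.3938
Station 2: ρ₂ = 2.97/8.2 = 0.3622, L₂ = ρ₂/(1-ρ₂) = 0.3622/(1-0.3622) = 0.5679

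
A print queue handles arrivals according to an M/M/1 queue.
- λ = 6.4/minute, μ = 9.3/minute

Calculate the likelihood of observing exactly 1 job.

ρ = λ/μ = 6.4/9.3 = 0.6882
P(n) = (1-ρ)ρⁿ
P(1) = (1-0.6882) × 0.6882^1
P(1) = 0.3118 × 0.6882
P(1) = 0.2146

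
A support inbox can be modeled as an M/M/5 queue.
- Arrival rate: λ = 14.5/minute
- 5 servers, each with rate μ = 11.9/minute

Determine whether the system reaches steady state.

Stability requires ρ = λ/(cμ) < 1
ρ = 14.5/(5 × 11.9) = 14.5/59.50 = 0.2437
Since 0.2437 < 1, the system is STABLE.
The servers are busy 24.37% of the time.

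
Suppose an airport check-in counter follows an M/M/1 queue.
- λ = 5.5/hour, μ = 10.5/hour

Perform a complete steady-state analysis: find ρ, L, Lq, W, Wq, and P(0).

Step 1: ρ = λ/μ = 5.5/10.5 = 0.5238
Step 2: L = λ/(μ-λ) = 5.5/5.00 = 1.1000
Step 3: Lq = λ²/(μ(μ-λ)) = 30.25/(10.5×5.00) = 0.5762
Step 4: W = 1/(μ-λ) = 1/5.00 = 0.2000
Step 5: Wq = λ/(μ(μ-λ)) = 5.5/(10.5×5.00) = 0.1048
Step 6: P(0) = 1-ρ = 0.4762
Verify: L = λW = 5.5×0.2000 = 1.1000 ✔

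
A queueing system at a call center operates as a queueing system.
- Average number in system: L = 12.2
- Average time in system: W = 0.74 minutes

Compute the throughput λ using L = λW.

Little's Law: L = λW, so λ = L/W
λ = 12.2/0.74 = 16.4865 calls/minute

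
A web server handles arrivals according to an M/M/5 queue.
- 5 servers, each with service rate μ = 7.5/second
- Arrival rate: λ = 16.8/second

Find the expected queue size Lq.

Traffic intensity: ρ = λ/(cμ) = 16.8/(5×7.5) = 0.4480
Since ρ = 0.4480 < 1, system is stable.
Offered load a = λ/μ = cρ = 16.8/7.5 = 2.2400
P₀ = [ Σₙ₌₀^4 aⁿ/n! + a^5/(5!(1-ρ)) ]⁻¹
Σ = a^0/0! + a^1/1! + a^2/2! + a^3/3! + a^4/4! = 1.00000 + 2.24000 + 2.50880 + 1.87324 + 1.04901 = 8.6711
a^5/(5!(1-ρ)) = 56.3949/(120 × 0.5520) = 0.8514
P₀ = 1/(8.6711 + 0.8514) = 0.1050
Lq = P₀·a^5·ρ / (5!(1-ρ)²) = 0.105015 × 56.3949 × 0.448000 / (120 × 0.304704) = 0.07256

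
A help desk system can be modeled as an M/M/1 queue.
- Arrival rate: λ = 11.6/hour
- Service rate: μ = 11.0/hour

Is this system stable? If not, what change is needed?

Stability requires ρ = λ/(cμ) < 1
ρ = 11.6/(1 × 11.0) = 11.6/11.00 = 1.0545
Since 1.0545 ≥ 1, the system is UNSTABLE.
Queue grows without bound. Need μ > λ = 11.6.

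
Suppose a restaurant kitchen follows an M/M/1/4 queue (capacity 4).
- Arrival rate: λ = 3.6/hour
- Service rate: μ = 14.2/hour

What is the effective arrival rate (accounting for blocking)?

ρ = λ/μ = 3.6/14.2 = 0.25352
P₀ = (1-ρ)/(1-ρ^(K+1)) = (1-0.25352)/(1-0.25352^5) = 0.74648/0.99895 = 0.7473
P_K = P₀×ρ^K = 0.7473 × 0.25352^4 = 0.7473 × 0.004131 = 0.003087
λ_eff = λ(1-P_K) = 3.6 × (1 - 0.003087) = 3.6 × 0.99691 = 3.5889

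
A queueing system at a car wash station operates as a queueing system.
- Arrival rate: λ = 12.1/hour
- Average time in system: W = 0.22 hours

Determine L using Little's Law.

Little's Law: L = λW
L = 12.1 × 0.22 = 2.6620 cars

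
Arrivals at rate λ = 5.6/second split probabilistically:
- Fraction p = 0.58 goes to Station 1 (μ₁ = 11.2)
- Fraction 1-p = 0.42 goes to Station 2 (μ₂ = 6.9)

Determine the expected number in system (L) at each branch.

Effective rates: λ₁ = 5.6×0.58 = 3.248, λ₂ = 5.6×0.42 = 2.352
Station 1: ρ₁ = 3.248/11.2 = 0.2900, L₁ = ρ₁/(1-ρ₁) = 0.2900/(1-0.2900) = 0.4085
Station 2: ρ₂ = 2.352/6.9 = 0.3409, L₂ = ρ₂/(1-ρ₂) = 0.3409/(1-0.3409) = 0.5172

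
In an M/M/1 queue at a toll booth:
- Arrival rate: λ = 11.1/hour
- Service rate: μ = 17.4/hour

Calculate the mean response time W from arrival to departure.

First, compute utilization: ρ = λ/μ = 11.1/17.4 = 0.6379
For M/M/1: W = 1/(μ-λ)
W = 1/(17.4-11.1) = 1/6.30
W = 0.1587 hours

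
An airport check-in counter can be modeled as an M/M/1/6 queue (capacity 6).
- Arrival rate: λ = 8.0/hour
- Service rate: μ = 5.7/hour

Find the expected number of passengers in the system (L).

ρ = λ/μ = 8.0/5.7 = 1.4035
P₀ = (1-ρ)/(1-ρ^(K+1)) = (1-1.4035)/(1-1.4035^7) = -0.4035/-9.7272 = 0.04148
P_K = P₀×ρ^K = 0.041482 × 1.4035^6 = 0.041482 × 7.6432 = 0.3171
L = ρ[1 - (K+1)ρ^K + Kρ^(K+1)] / [(1-ρ)(1-ρ^(K+1))]
L = 1.4035 × (1 - 7×7.6432 + 6×10.7272) / ((1 - 1.4035) × (1 - 10.7272)) = 4.2413 passengers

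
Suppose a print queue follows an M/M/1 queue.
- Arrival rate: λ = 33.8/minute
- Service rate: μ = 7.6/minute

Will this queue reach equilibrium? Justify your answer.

Stability requires ρ = λ/(cμ) < 1
ρ = 33.8/(1 × 7.6) = 33.8/7.60 = 4.4474
Since 4.4474 ≥ 1, the system is UNSTABLE.
Queue grows without bound. Need μ > λ = 33.8.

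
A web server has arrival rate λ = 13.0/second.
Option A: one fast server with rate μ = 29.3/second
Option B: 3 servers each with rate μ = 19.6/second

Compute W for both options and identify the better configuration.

Option A: single server μ = 29.3 (M/M/1)
  ρ_A = 13.0/29.3 = 0.4437
  W_A = 1/(μ-λ) = 1/(29.3-13.0) = 1/16.30 = 0.06135

Option B: 3 servers μ = 19.6 (M/M/3)
  ρ_B = λ/(cμ) = 13.0/(3×19.6) = 0.2211
  Offered load a = λ/μ = cρ = 13.0/19.6 = 0.6633
  P₀ = [ Σₙ₌₀^2 aⁿ/n! + a^3/(3!(1-ρ)) ]⁻¹
  Σ = a^0/0! + a^1/1! + a^2/2! = 1.0000 + 0.66327 + 0.21996 = 1.8832
  a^3/(3!(1-ρ)) = 0.29178/(6 × 0.77891) = 0.06243
  P₀ = 1/(1.8832 + 0.06243) = 0.5140
  Lq = P₀·a^3·ρ / (3!(1-ρ)²) = 0.51396 × 0.29178 × 0.22109 / (6 × 0.60670) = 0.009108
  Wq_B = Lq/λ = 0.009108/13.0 = 0.0007006
  W_B = Wq_B + 1/μ = 0.0007006 + 0.05102 = 0.05172

Since W_B = 0.05172 < W_A = 0.06135, Option B (multiple servers) has the shorter time in system.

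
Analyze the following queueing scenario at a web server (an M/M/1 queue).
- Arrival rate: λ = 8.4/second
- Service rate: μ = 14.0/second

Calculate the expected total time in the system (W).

First, compute utilization: ρ = λ/μ = 8.4/14.0 = 0.6000
For M/M/1: W = 1/(μ-λ)
W = 1/(14.0-8.4) = 1/5.60
W = 0.1786 seconds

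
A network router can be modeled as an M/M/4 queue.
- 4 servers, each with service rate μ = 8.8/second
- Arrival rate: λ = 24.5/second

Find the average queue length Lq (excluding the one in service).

Traffic intensity: ρ = λ/(cμ) = 24.5/(4×8.8) = 0.6960
Since ρ = 0.6960 < 1, system is stable.
Offered load a = λ/μ = cρ = 24.5/8.8 = 2.7841
P₀ = [ Σₙ₌₀^3 aⁿ/n! + a^4/(4!(1-ρ)) ]⁻¹
Σ = a^0/0! + a^1/1! + a^2/2! + a^3/3! = 1.00000 + 2.78409 + 3.87558 + 3.59666 = 11.2563
a^4/(4!(1-ρ)) = 60.0805/(24 × 0.30398) = 8.2353
P₀ = 1/(11.2563 + 8.2353) = 0.05130
Lq = P₀·a^4·ρ / (4!(1-ρ)²) = 0.051304 × 60.0805 × 0.69602 / (24 × 0.092402) = 0.9674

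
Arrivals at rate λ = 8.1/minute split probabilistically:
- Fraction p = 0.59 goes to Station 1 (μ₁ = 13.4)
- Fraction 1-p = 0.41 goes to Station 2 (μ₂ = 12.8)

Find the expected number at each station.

Effective rates: λ₁ = 8.1×0.59 = 4.779, λ₂ = 8.1×0.41 = 3.321
Station 1: ρ₁ = 4.779/13.4 = 0.35664, L₁ = ρ₁/(1-ρ₁) = 0.35664/(1-0.35664) = 0.5543
Station 2: ρ₂ = 3.321/12.8 = 0.2595, L₂ = ρ₂/(1-ρ₂) = 0.2595/(1-0.2595) = 0.3504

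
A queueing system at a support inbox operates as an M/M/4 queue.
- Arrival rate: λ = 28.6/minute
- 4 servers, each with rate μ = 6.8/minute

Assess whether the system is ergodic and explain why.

Stability requires ρ = λ/(cμ) < 1
ρ = 28.6/(4 × 6.8) = 28.6/27.20 = 1.0515
Since 1.0515 ≥ 1, the system is UNSTABLE.
Need c > λ/μ = 28.6/6.8 = 4.21.
Minimum servers needed: c = 5.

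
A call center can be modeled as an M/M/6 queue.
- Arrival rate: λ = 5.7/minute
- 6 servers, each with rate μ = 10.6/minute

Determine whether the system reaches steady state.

Stability requires ρ = λ/(cμ) < 1
ρ = 5.7/(6 × 10.6) = 5.7/63.60 = 0.08962
Since 0.08962 < 1, the system is STABLE.
The servers are busy 8.96% of the time.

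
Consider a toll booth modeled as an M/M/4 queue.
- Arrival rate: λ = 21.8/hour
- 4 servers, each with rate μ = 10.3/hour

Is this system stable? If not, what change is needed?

Stability requires ρ = λ/(cμ) < 1
ρ = 21.8/(4 × 10.3) = 21.8/41.20 = 0.5291
Since 0.5291 < 1, the system is STABLE.
The servers are busy 52.91% of the time.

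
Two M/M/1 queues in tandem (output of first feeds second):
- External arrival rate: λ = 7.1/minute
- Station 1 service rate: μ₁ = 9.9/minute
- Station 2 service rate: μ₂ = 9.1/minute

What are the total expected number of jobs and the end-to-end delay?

By Jackson's theorem, each station behaves as independent M/M/1.
Station 1: ρ₁ = 7.1/9.9 = 0.7172, L₁ = ρ₁/(1-ρ₁) = λ/(μ₁-λ) = 7.1/2.80 = 2.5357
Station 2: ρ₂ = 7.1/9.1 = 0.7802, L₂ = ρ₂/(1-ρ₂) = λ/(μ₂-λ) = 7.1/2.00 = 3.5500
Total: L = L₁ + L₂ = 2.5357 + 3.5500 = 6.0857
W = L/λ = 6.0857/7.1 = 0.8571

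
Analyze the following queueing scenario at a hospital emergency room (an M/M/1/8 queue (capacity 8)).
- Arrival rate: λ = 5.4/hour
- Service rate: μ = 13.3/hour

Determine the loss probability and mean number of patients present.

ρ = λ/μ = 5.4/13.3 = 0.406015
P₀ = (1-ρ)/(1-ρ^(K+1)) = (1-0.406015)/(1-0.406015^9) = 0.5940/0.9997 = 0.5942
P_K = P₀×ρ^K = 0.5942 × 0.406015^8 = 0.5942 × 0.0007385 = 0.0004388
Blocking probability P_8 = 0.0004388 (0.04388%)
L = ρ[1 - (K+1)ρ^K + Kρ^(K+1)] / [(1-ρ)(1-ρ^(K+1))]
L = 0.406015 × (1 - 9×0.0007385 + 8×0.0002998) / ((1 - 0.406015) × (1 - 0.0002998)) = 0.6808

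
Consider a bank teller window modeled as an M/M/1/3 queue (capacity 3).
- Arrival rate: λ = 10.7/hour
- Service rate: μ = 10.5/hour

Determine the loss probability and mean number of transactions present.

ρ = λ/μ = 10.7/10.5 = 1.01905
P₀ = (1-ρ)/(1-ρ^(K+1)) = (1-1.01905)/(1-1.01905^4) = -0.01905/-0.07841 = 0.2430
P_K = P₀×ρ^K = 0.2430 × 1.01905^3 = 0.2430 × 1.0582 = 0.2571
Blocking probability P_3 = 0.2571 (25.71%)
L = ρ[1 - (K+1)ρ^K + Kρ^(K+1)] / [(1-ρ)(1-ρ^(K+1))]
L = 1.01905 × (1 - 4×1.0582456 + 3×1.0784052) / ((1 - 1.01905) × (1 - 1.0784052)) = 1.5236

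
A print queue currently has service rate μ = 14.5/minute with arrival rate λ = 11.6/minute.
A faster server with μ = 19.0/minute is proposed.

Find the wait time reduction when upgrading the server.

System 1: ρ₁ = 11.6/14.5 = 0.8000, W₁ = 1/(14.5-11.6) = 0.34483
System 2: ρ₂ = 11.6/19.0 = 0.6105, W₂ = 1/(19.0-11.6) = 0.13514
Improvement: (W₁-W₂)/W₁ = (0.34483-0.13514)/0.34483 = 60.81%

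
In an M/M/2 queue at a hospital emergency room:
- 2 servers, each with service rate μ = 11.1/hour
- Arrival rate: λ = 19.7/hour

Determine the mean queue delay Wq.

Traffic intensity: ρ = λ/(cμ) = 19.7/(2×11.1) = 0.8874
Since ρ = 0.8874 < 1, system is stable.
Offered load a = λ/μ = cρ = 19.7/11.1 = 1.7748
P₀ = [ Σₙ₌₀^1 aⁿ/n! + a^2/(2!(1-ρ)) ]⁻¹
Σ = a^0/0! + a^1/1! = 1.0000 + 1.7748 = 2.7748
a^2/(2!(1-ρ)) = 3.14983/(2 × 0.112613) = 13.9852
P₀ = 1/(2.7748 + 13.9852) = 0.05967
Lq = P₀·a^2·ρ / (2!(1-ρ)²) = 0.0596659 × 3.14983 × 0.887387 / (2 × 0.0126816) = 6.5754
Wq = Lq/λ = 6.5754/19.7 = 0.3338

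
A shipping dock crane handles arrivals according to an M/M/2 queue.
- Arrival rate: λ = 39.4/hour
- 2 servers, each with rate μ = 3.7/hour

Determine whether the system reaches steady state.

Stability requires ρ = λ/(cμ) < 1
ρ = 39.4/(2 × 3.7) = 39.4/7.40 = 5.3243
Since 5.3243 ≥ 1, the system is UNSTABLE.
Need c > λ/μ = 39.4/3.7 = 10.65.
Minimum servers needed: c = 11.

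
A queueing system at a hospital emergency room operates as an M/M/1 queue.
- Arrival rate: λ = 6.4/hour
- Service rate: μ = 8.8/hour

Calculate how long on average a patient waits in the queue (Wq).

First, compute utilization: ρ = λ/μ = 6.4/8.8 = 0.7273
For M/M/1: Wq = λ/(μ(μ-λ))
Wq = 6.4/(8.8 × (8.8-6.4))
Wq = 6.4/(8.8 × 2.40)
Wq = 0.3030 hours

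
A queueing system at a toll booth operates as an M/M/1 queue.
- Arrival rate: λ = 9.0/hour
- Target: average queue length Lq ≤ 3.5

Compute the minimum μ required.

For M/M/1: Lq = λ²/(μ(μ-λ))
Need Lq ≤ 3.5, i.e. μ(μ-λ) ≥ λ²/3.5
μ² - 9.0μ - 81.00/3.5 ≥ 0  →  μ² - 9.0μ - 23.14286 ≥ 0
Quadratic formula (positive root): μ = [λ + √(λ² + 4×23.14286)]/2
Discriminant: 81.00 + 4×23.14286 = 173.5714, √173.5714 = 13.17465
μ ≥ (9.0 + 13.17465)/2 = 11.0873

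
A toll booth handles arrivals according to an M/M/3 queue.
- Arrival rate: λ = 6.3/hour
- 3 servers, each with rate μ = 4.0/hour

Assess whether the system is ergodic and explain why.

Stability requires ρ = λ/(cμ) < 1
ρ = 6.3/(3 × 4.0) = 6.3/12.00 = 0.5250
Since 0.5250 < 1, the system is STABLE.
The servers are busy 52.50% of the time.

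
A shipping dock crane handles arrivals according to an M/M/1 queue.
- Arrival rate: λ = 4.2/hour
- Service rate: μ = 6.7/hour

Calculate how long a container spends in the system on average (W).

First, compute utilization: ρ = λ/μ = 4.2/6.7 = 0.6269
For M/M/1: W = 1/(μ-λ)
W = 1/(6.7-4.2) = 1/2.50
W = 0.4000 hours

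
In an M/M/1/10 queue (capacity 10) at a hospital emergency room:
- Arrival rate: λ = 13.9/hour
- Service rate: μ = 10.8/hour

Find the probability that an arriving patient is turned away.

ρ = λ/μ = 13.9/10.8 = 1.28704
P₀ = (1-ρ)/(1-ρ^(K+1)) = (1-1.28704)/(1-1.28704^11) = -0.2870/-15.0514 = 0.01907
P_K = P₀×ρ^K = 0.01907 × 1.28704^10 = 0.01907 × 12.4716 = 0.2378
Blocking probability = 23.78%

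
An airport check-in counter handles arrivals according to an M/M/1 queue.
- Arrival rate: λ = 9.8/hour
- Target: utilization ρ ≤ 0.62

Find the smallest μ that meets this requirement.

ρ = λ/μ, so μ = λ/ρ
μ ≥ 9.8/0.62 = 15.8065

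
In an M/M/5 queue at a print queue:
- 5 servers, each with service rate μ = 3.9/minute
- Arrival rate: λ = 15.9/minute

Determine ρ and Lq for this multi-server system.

Traffic intensity: ρ = λ/(cμ) = 15.9/(5×3.9) = 0.8154
Since ρ = 0.8154 < 1, system is stable.
Offered load a = λ/μ = cρ = 15.9/3.9 = 4.0769
P₀ = [ Σₙ₌₀^4 aⁿ/n! + a^5/(5!(1-ρ)) ]⁻¹
Σ = a^0/0! + a^1/1! + a^2/2! + a^3/3! + a^4/4! = 1.000000 + 4.076923 + 8.310651 + 11.29396 + 11.51115 = 36.1927
a^5/(5!(1-ρ)) = 1126.3221/(120 × 0.1846154) = 50.8409
P₀ = 1/(36.1927 + 50.8409) = 0.01149
Lq = P₀·a^5·ρ / (5!(1-ρ)²) = 0.011490 × 1126.3221 × 0.81538 / (120 × 0.034083) = 2.5800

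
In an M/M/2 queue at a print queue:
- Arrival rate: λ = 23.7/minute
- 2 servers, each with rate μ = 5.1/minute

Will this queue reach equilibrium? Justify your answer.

Stability requires ρ = λ/(cμ) < 1
ρ = 23.7/(2 × 5.1) = 23.7/10.20 = 2.3235
Since 2.3235 ≥ 1, the system is UNSTABLE.
Need c > λ/μ = 23.7/5.1 = 4.65.
Minimum servers needed: c = 5.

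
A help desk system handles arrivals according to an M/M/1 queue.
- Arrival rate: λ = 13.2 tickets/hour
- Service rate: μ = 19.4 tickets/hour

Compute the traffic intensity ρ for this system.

Server utilization: ρ = λ/μ
ρ = 13.2/19.4 = 0.6804
The server is busy 68.04% of the time.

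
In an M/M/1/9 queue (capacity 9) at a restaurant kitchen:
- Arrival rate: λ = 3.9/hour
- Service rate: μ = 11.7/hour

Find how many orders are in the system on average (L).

ρ = λ/μ = 3.9/11.7 = 0.33333
P₀ = (1-ρ)/(1-ρ^(K+1)) = (1-0.33333)/(1-0.33333^10) = 0.6667/1.0000 = 0.6667
P_K = P₀×ρ^K = 0.6667 × 0.33333^9 = 0.6667 × 0.00005080 = 0.00003387
L = ρ[1 - (K+1)ρ^K + Kρ^(K+1)] / [(1-ρ)(1-ρ^(K+1))]
L = 0.33333 × (1 - 10×0.00005080 + 9×0.00001693) / ((1 - 0.33333) × (1 - 0.00001693)) = 0.4998 orders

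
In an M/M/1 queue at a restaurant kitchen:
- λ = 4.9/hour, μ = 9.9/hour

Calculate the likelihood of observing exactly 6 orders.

ρ = λ/μ = 4.9/9.9 = 0.49495
P(n) = (1-ρ)ρⁿ
P(6) = (1-0.49495) × 0.49495^6
P(6) = 0.50505 × 0.014702
P(6) = 0.007425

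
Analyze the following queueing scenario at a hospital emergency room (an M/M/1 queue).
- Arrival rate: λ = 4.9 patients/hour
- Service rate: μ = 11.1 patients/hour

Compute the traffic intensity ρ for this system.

Server utilization: ρ = λ/μ
ρ = 4.9/11.1 = 0.4414
The server is busy 44.14% of the time.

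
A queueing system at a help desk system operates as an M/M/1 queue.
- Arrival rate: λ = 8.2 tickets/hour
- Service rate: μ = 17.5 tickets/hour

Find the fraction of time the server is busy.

Server utilization: ρ = λ/μ
ρ = 8.2/17.5 = 0.4686
The server is busy 46.86% of the time.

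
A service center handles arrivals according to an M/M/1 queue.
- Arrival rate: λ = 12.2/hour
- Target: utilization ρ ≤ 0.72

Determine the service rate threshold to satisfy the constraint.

ρ = λ/μ, so μ = λ/ρ
μ ≥ 12.2/0.72 = 16.9444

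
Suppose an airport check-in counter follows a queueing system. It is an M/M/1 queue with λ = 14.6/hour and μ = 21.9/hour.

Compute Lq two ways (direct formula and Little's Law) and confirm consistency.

Method 1 (direct): Lq = λ²/(μ(μ-λ)) = 213.16/(21.9 × 7.30) = 1.3333

Method 2 (Little's Law):
W = 1/(μ-λ) = 1/7.30 = 0.136986
Wq = W - 1/μ = 0.136986 - 0.0456621 = 0.09132
Lq = λWq = 14.6 × 0.09132 = 1.3333 ✔ (matches Method 1)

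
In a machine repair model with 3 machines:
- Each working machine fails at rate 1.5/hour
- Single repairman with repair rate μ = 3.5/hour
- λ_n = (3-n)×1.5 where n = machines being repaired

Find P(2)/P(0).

P(2)/P(0) = ∏_{i=0}^{2-1} λ_i/μ_{i+1}
= (3-0)×1.5/3.5 × (3-1)×1.5/3.5
= 1.1020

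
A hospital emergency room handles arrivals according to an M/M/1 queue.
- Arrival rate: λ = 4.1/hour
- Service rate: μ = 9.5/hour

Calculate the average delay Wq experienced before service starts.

First, compute utilization: ρ = λ/μ = 4.1/9.5 = 0.4316
For M/M/1: Wq = λ/(μ(μ-λ))
Wq = 4.1/(9.5 × (9.5-4.1))
Wq = 4.1/(9.5 × 5.40)
Wq = 0.07992 hours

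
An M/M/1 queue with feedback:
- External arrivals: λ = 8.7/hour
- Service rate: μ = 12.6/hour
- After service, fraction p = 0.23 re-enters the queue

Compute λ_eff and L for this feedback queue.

Effective arrival rate: λ_eff = λ/(1-p) = 8.7/(1-0.23) = 8.7/0.77 = 11.2987
ρ = λ_eff/μ = 11.2987/12.6 = 0.896722
L = ρ/(1-ρ) = 0.896722/(1-0.896722) = 8.6826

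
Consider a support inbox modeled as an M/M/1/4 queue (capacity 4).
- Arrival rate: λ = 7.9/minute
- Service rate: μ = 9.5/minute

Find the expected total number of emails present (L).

ρ = λ/μ = 7.9/9.5 = 0.8316
P₀ = (1-ρ)/(1-ρ^(K+1)) = (1-0.8316)/(1-0.8316^5) = 0.1684/0.6023 = 0.2796
P_K = P₀×ρ^K = 0.2796 × 0.8316^4 = 0.2796 × 0.4783 = 0.1337
L = ρ[1 - (K+1)ρ^K + Kρ^(K+1)] / [(1-ρ)(1-ρ^(K+1))]
L = 0.8316 × (1 - 5×0.478253 + 4×0.397715) / ((1 - 0.8316) × (1 - 0.397715)) = 1.6365 emails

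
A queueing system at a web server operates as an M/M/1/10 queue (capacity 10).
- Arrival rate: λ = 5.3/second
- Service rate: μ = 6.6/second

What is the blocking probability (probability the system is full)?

ρ = λ/μ = 5.3/6.6 = 0.80303
P₀ = (1-ρ)/(1-ρ^(K+1)) = (1-0.80303)/(1-0.80303^11) = 0.19697/0.91045 = 0.2163
P_K = P₀×ρ^K = 0.2163 × 0.80303^10 = 0.2163 × 0.1115 = 0.02412
Blocking probability = 2.41%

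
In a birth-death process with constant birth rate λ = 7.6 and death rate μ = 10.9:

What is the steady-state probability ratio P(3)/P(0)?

For constant rates: P(n)/P(0) = (λ/μ)^n
P(3)/P(0) = (7.6/10.9)^3 = 0.69725^3 = 0.3390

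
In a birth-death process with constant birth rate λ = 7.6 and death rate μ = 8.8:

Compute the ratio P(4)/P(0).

For constant rates: P(n)/P(0) = (λ/μ)^n
P(4)/P(0) = (7.6/8.8)^4 = 0.86364^4 = 0.5563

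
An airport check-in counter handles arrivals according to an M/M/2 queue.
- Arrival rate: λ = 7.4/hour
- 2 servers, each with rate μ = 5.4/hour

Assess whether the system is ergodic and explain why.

Stability requires ρ = λ/(cμ) < 1
ρ = 7.4/(2 × 5.4) = 7.4/10.80 = 0.6852
Since 0.6852 < 1, the system is STABLE.
The servers are busy 68.52% of the time.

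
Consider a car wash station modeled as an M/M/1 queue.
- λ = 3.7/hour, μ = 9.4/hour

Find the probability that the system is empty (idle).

ρ = λ/μ = 3.7/9.4 = 0.3936
P(0) = 1 - ρ = 1 - 0.3936 = 0.6064
The server is idle 60.64% of the time.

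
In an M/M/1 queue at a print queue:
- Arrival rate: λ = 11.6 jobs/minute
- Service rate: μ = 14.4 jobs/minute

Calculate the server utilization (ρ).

Server utilization: ρ = λ/μ
ρ = 11.6/14.4 = 0.8056
The server is busy 80.56% of the time.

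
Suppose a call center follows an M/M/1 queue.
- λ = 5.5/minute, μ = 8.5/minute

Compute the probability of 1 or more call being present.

ρ = λ/μ = 5.5/8.5 = 0.6471
P(N ≥ n) = ρⁿ
P(N ≥ 1) = 0.6471^1
P(N ≥ 1) = 0.6471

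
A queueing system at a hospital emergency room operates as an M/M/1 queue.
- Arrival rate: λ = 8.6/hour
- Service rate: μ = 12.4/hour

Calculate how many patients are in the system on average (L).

ρ = λ/μ = 8.6/12.4 = 0.6935
For M/M/1: L = λ/(μ-λ)
L = 8.6/(12.4-8.6) = 8.6/3.80
L = 2.2632 patients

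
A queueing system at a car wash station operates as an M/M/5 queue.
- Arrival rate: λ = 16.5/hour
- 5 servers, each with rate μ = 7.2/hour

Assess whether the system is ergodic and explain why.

Stability requires ρ = λ/(cμ) < 1
ρ = 16.5/(5 × 7.2) = 16.5/36.00 = 0.4583
Since 0.4583 < 1, the system is STABLE.
The servers are busy 45.83% of the time.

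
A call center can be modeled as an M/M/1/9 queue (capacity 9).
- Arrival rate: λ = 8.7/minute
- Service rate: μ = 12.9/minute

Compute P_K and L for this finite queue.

ρ = λ/μ = 8.7/12.9 = 0.674419
P₀ = (1-ρ)/(1-ρ^(K+1)) = (1-0.674419)/(1-0.674419^10) = 0.32558/0.98053 = 0.3320
P_K = P₀×ρ^K = 0.33204 × 0.674419^9 = 0.33204 × 0.028865 = 0.009584
Blocking probability P_9 = 0.009584 (0.96%)
L = ρ[1 - (K+1)ρ^K + Kρ^(K+1)] / [(1-ρ)(1-ρ^(K+1))]
L = 0.674419 × (1 - 10×0.028865 + 9×0.019467) / ((1 - 0.674419) × (1 - 0.019467)) = 1.8729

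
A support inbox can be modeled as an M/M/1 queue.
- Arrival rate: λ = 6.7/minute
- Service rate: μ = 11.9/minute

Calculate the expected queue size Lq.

ρ = λ/μ = 6.7/11.9 = 0.5630
For M/M/1: Lq = λ²/(μ(μ-λ))
Lq = 44.89/(11.9 × 5.20)
Lq = 0.7254 emails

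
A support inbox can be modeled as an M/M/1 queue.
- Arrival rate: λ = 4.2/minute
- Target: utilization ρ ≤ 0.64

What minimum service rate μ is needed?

ρ = λ/μ, so μ = λ/ρ
μ ≥ 4.2/0.64 = 6.5625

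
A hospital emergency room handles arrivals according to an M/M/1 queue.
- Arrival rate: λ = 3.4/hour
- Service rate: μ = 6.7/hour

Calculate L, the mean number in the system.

ρ = λ/μ = 3.4/6.7 = 0.5075
For M/M/1: L = λ/(μ-λ)
L = 3.4/(6.7-3.4) = 3.4/3.30
L = 1.0303 patients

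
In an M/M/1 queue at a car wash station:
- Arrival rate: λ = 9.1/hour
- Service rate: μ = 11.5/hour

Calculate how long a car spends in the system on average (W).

First, compute utilization: ρ = λ/μ = 9.1/11.5 = 0.7913
For M/M/1: W = 1/(μ-λ)
W = 1/(11.5-9.1) = 1/2.40
W = 0.4167 hours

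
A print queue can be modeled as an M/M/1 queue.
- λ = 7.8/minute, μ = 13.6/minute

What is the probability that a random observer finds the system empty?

ρ = λ/μ = 7.8/13.6 = 0.5735
P(0) = 1 - ρ = 1 - 0.5735 = 0.4265
The server is idle 42.65% of the time.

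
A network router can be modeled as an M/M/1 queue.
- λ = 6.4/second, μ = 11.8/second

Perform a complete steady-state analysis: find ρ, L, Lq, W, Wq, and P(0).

Step 1: ρ = λ/μ = 6.4/11.8 = 0.5424
Step 2: L = λ/(μ-λ) = 6.4/5.40 = 1.1852
Step 3: Lq = λ²/(μ(μ-λ)) = 40.96/(11.8×5.40) = 0.6428
Step 4: W = 1/(μ-λ) = 1/5.40 = 0.18519
Step 5: Wq = λ/(μ(μ-λ)) = 6.4/(11.8×5.40) = 0.1004
Step 6: P(0) = 1-ρ = 0.4576
Verify: L = λW = 6.4×0.18519 = 1.1852 ✔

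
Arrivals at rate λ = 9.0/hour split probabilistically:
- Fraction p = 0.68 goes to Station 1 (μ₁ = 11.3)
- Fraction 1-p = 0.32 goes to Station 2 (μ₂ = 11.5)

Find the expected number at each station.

Effective rates: λ₁ = 9.0×0.68 = 6.12, λ₂ = 9.0×0.32 = 2.88
Station 1: ρ₁ = 6.12/11.3 = 0.5416, L₁ = ρ₁/(1-ρ₁) = 0.5416/(1-0.5416) = 1.1815
Station 2: ρ₂ = 2.88/11.5 = 0.25043, L₂ = ρ₂/(1-ρ₂) = 0.25043/(1-0.25043) = 0.3341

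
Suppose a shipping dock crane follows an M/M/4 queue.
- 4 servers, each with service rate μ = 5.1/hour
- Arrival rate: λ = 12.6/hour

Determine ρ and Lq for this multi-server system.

Traffic intensity: ρ = λ/(cμ) = 12.6/(4×5.1) = 0.6176
Since ρ = 0.6176 < 1, system is stable.
Offered load a = λ/μ = cρ = 12.6/5.1 = 2.4706
P₀ = [ Σₙ₌₀^3 aⁿ/n! + a^4/(4!(1-ρ)) ]⁻¹
Σ = a^0/0! + a^1/1! + a^2/2! + a^3/3! = 1.0000 + 2.4706 + 3.0519 + 2.5133 = 9.0358
a^4/(4!(1-ρ)) = 37.2565/(24 × 0.38235) = 4.0600
P₀ = 1/(9.0358 + 4.0600) = 0.07636
Lq = P₀·a^4·ρ / (4!(1-ρ)²) = 0.076360 × 37.2565 × 0.61765 / (24 × 0.14619) = 0.5008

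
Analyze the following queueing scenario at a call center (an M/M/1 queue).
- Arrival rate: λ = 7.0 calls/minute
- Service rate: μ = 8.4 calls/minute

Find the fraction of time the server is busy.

Server utilization: ρ = λ/μ
ρ = 7.0/8.4 = 0.8333
The server is busy 83.33% of the time.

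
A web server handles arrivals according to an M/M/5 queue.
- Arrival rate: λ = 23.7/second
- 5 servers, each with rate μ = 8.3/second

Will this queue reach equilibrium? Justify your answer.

Stability requires ρ = λ/(cμ) < 1
ρ = 23.7/(5 × 8.3) = 23.7/41.50 = 0.5711
Since 0.5711 < 1, the system is STABLE.
The servers are busy 57.11% of the time.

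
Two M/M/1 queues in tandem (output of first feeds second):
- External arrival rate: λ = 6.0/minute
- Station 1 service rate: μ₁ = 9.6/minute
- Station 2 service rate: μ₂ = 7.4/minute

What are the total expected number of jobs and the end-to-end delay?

By Jackson's theorem, each station behaves as independent M/M/1.
Station 1: ρ₁ = 6.0/9.6 = 0.6250, L₁ = ρ₁/(1-ρ₁) = λ/(μ₁-λ) = 6.0/3.60 = 1.6667
Station 2: ρ₂ = 6.0/7.4 = 0.8108, L₂ = ρ₂/(1-ρ₂) = λ/(μ₂-λ) = 6.0/1.40 = 4.2857
Total: L = L₁ + L₂ = 1.6667 + 4.2857 = 5.9524
W = L/λ = 5.9524/6.0 = 0.9921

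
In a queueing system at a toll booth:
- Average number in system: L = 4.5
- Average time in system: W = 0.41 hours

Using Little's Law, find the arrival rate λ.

Little's Law: L = λW, so λ = L/W
λ = 4.5/0.41 = 10.9756 vehicles/hour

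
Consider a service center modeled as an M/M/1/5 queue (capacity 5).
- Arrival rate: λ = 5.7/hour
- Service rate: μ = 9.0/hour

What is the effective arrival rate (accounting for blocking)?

ρ = λ/μ = 5.7/9.0 = 0.633333
P₀ = (1-ρ)/(1-ρ^(K+1)) = (1-0.633333)/(1-0.633333^6) = 0.3667/0.9355 = 0.3920
P_K = P₀×ρ^K = 0.3920 × 0.633333^5 = 0.3920 × 0.1019 = 0.03994
λ_eff = λ(1-P_K) = 5.7 × (1 - 0.03994) = 5.7 × 0.96006 = 5.4723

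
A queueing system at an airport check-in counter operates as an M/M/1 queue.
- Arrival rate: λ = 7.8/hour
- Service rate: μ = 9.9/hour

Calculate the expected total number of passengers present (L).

ρ = λ/μ = 7.8/9.9 = 0.7879
For M/M/1: L = λ/(μ-λ)
L = 7.8/(9.9-7.8) = 7.8/2.10
L = 3.7143 passengers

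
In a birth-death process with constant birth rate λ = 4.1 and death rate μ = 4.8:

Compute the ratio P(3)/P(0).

For constant rates: P(n)/P(0) = (λ/μ)^n
P(3)/P(0) = (4.1/4.8)^3 = 0.85417^3 = 0.6232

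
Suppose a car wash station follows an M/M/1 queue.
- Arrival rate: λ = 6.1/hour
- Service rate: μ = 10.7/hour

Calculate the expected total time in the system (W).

First, compute utilization: ρ = λ/μ = 6.1/10.7 = 0.5701
For M/M/1: W = 1/(μ-λ)
W = 1/(10.7-6.1) = 1/4.60
W = 0.2174 hours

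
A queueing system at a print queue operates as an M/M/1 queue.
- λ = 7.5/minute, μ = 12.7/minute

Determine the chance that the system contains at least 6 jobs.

ρ = λ/μ = 7.5/12.7 = 0.59055
P(N ≥ n) = ρⁿ
P(N ≥ 6) = 0.59055^6
P(N ≥ 6) = 0.04242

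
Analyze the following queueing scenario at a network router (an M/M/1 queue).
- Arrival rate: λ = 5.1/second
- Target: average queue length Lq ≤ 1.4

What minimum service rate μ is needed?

For M/M/1: Lq = λ²/(μ(μ-λ))
Need Lq ≤ 1.4, i.e. μ(μ-λ) ≥ λ²/1.4
μ² - 5.1μ - 26.01/1.4 ≥ 0  →  μ² - 5.1μ - 18.57857 ≥ 0
Quadratic formula (positive root): μ = [λ + √(λ² + 4×18.57857)]/2
Discriminant: 26.01 + 4×18.57857 = 100.3243, √100.3243 = 10.0162
μ ≥ (5.1 + 10.0162)/2 = 7.5581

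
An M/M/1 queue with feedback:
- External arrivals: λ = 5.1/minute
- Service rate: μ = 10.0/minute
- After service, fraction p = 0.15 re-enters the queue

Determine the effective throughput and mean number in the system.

Effective arrival rate: λ_eff = λ/(1-p) = 5.1/(1-0.15) = 5.1/0.85 = 6.0000
ρ = λ_eff/μ = 6.0000/10.0 = 0.6000
L = ρ/(1-ρ) = 0.6000/(1-0.6000) = 1.5000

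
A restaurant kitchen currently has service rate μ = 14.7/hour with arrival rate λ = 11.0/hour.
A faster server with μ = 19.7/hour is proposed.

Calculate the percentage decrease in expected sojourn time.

System 1: ρ₁ = 11.0/14.7 = 0.7483, W₁ = 1/(14.7-11.0) = 0.27027
System 2: ρ₂ = 11.0/19.7 = 0.5584, W₂ = 1/(19.7-11.0) = 0.11494
Improvement: (W₁-W₂)/W₁ = (0.27027-0.11494)/0.27027 = 57.47%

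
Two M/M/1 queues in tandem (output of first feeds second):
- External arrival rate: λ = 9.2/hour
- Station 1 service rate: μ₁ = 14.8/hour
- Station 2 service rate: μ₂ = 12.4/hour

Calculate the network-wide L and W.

By Jackson's theorem, each station behaves as independent M/M/1.
Station 1: ρ₁ = 9.2/14.8 = 0.6216, L₁ = ρ₁/(1-ρ₁) = λ/(μ₁-λ) = 9.2/5.60 = 1.6429
Station 2: ρ₂ = 9.2/12.4 = 0.7419, L₂ = ρ₂/(1-ρ₂) = λ/(μ₂-λ) = 9.2/3.20 = 2.8750
Total: L = L₁ + L₂ = 1.6429 + 2.8750 = 4.5179
W = L/λ = 4.5179/9.2 = 0.4911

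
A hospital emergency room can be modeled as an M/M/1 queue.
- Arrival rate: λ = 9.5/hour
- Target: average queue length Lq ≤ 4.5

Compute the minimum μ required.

For M/M/1: Lq = λ²/(μ(μ-λ))
Need Lq ≤ 4.5, i.e. μ(μ-λ) ≥ λ²/4.5
μ² - 9.5μ - 90.25/4.5 ≥ 0  →  μ² - 9.5μ - 20.055556 ≥ 0
Quadratic formula (positive root): μ = [λ + √(λ² + 4×20.055556)]/2
Discriminant: 90.25 + 4×20.055556 = 170.47222, √170.47222 = 13.056501
μ ≥ (9.5 + 13.056501)/2 = 11.2783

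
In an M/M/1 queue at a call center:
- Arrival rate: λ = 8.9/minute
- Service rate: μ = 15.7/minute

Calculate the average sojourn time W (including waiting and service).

First, compute utilization: ρ = λ/μ = 8.9/15.7 = 0.5669
For M/M/1: W = 1/(μ-λ)
W = 1/(15.7-8.9) = 1/6.80
W = 0.1471 minutes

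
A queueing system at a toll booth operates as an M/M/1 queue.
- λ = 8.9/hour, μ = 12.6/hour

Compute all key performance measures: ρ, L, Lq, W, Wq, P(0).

Step 1: ρ = λ/μ = 8.9/12.6 = 0.7063
Step 2: L = λ/(μ-λ) = 8.9/3.70 = 2.4054
Step 3: Lq = λ²/(μ(μ-λ)) = 79.21/(12.6×3.70) = 1.6991
Step 4: W = 1/(μ-λ) = 1/3.70 = 0.27027
Step 5: Wq = λ/(μ(μ-λ)) = 8.9/(12.6×3.70) = 0.1909
Step 6: P(0) = 1-ρ = 0.2937
Verify: L = λW = 8.9×0.27027 = 2.4054 ✔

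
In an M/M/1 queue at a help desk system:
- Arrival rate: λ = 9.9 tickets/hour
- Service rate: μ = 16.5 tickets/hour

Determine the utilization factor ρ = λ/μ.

Server utilization: ρ = λ/μ
ρ = 9.9/16.5 = 0.6000
The server is busy 60.00% of the time.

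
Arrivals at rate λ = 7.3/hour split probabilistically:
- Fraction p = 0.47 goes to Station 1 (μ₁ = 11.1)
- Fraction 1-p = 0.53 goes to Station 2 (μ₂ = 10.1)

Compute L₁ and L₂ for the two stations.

Effective rates: λ₁ = 7.3×0.47 = 3.431, λ₂ = 7.3×0.53 = 3.869
Station 1: ρ₁ = 3.431/11.1 = 0.3091, L₁ = ρ₁/(1-ρ₁) = 0.3091/(1-0.3091) = 0.4474
Station 2: ρ₂ = 3.869/10.1 = 0.38307, L₂ = ρ₂/(1-ρ₂) = 0.38307/(1-0.38307) = 0.6209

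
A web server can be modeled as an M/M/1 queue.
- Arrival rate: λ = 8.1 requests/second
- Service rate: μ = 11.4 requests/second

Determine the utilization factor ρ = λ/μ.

Server utilization: ρ = λ/μ
ρ = 8.1/11.4 = 0.7105
The server is busy 71.05% of the time.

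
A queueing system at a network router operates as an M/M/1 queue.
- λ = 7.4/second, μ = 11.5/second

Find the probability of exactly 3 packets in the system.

ρ = λ/μ = 7.4/11.5 = 0.64348
P(n) = (1-ρ)ρⁿ
P(3) = (1-0.64348) × 0.64348^3
P(3) = 0.35652 × 0.26644
P(3) = 0.09499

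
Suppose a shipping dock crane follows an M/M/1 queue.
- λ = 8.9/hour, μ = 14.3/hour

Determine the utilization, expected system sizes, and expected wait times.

Step 1: ρ = λ/μ = 8.9/14.3 = 0.6224
Step 2: L = λ/(μ-λ) = 8.9/5.40 = 1.6481
Step 3: Lq = λ²/(μ(μ-λ)) = 79.21/(14.3×5.40) = 1.0258
Step 4: W = 1/(μ-λ) = 1/5.40 = 0.185185
Step 5: Wq = λ/(μ(μ-λ)) = 8.9/(14.3×5.40) = 0.1153
Step 6: P(0) = 1-ρ = 0.3776
Verify: L = λW = 8.9×0.185185 = 1.6481 ✔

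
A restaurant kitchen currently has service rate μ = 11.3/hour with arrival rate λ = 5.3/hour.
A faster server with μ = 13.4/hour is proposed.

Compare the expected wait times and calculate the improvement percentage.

System 1: ρ₁ = 5.3/11.3 = 0.4690, W₁ = 1/(11.3-5.3) = 0.16667
System 2: ρ₂ = 5.3/13.4 = 0.3955, W₂ = 1/(13.4-5.3) = 0.12346
Improvement: (W₁-W₂)/W₁ = (0.16667-0.12346)/0.16667 = 25.93%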